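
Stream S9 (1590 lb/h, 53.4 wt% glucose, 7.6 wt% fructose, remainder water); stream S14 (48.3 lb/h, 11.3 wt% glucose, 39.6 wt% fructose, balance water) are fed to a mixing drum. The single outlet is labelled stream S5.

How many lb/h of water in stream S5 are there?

643.8 lb/h

water out = water in = 1590×0.390 + 48.3×0.491 = 643.82 lb/h.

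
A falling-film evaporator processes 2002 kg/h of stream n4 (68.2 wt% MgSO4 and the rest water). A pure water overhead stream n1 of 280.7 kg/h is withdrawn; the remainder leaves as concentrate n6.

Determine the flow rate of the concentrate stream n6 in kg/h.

1721 kg/h

Concentrate = 2002 − 280.7 = 1721.3 kg/h.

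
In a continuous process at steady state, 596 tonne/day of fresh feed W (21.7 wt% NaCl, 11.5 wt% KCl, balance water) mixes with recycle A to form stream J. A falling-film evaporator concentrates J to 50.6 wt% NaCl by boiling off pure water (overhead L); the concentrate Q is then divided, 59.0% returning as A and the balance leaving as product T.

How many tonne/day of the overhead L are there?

Overall NaCl balance (none leaves overhead): NaCl in fresh feed = NaCl in product, i.e. 596×0.217 = (1−0.590)·Q·0.506.
Q = 129.33/(0.506×0.410) = 623.41 tonne/day.
Recycle A = 0.590×623.41 = 367.81 tonne/day.
Combined feed J = 596 + 367.81 = 963.81 tonne/day.
Overhead L = J − Q = 963.81 − 623.41 = 340.4 tonne/day.

340.4 tonne/day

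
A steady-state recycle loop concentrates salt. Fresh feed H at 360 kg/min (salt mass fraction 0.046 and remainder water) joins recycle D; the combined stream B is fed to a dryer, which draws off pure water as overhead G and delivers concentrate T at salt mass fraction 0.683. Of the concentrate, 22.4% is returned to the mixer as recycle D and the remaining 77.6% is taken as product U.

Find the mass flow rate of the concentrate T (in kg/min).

Overall salt balance (none leaves overhead): salt in fresh feed = salt in product, i.e. 360×0.046 = (1−0.224)·T·0.683.
T = 16.56/(0.683×0.776) = 31.245 kg/min.

31.24 kg/min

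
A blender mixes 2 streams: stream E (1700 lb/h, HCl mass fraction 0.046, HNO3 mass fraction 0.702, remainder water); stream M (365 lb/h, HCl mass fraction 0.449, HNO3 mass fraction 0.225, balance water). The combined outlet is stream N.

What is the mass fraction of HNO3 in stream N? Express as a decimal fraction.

Total flow out = 1700 + 365 = 2065 lb/h.
HNO3 in = 1700×0.702 + 365×0.225 = 1275.5 lb/h.
HNO3 mass fraction in N = 1275.5/2065 = 0.618.

0.618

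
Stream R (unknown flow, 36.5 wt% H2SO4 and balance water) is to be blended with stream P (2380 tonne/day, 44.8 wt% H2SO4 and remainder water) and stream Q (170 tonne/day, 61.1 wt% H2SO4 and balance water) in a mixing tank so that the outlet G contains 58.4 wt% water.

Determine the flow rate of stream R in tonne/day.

Let R be the unknown flow. Total out = 2550 + R.
water balance: 1379.9 + 0.635·R = 0.584·(2550 + R)
(0.635 − 0.584)·R = 0.584×2550 − 1379.9 = 109.31
R = 109.31 / 0.051 = 2143.3 tonne/day

2143 tonne/day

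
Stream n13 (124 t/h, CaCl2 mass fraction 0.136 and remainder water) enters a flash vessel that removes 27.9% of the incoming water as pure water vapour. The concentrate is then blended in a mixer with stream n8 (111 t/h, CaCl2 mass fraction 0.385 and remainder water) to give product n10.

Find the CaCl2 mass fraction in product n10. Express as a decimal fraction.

0.291

Vapour removed = 0.279×0.864×124 = 29.891 t/h; concentrate = 94.109 t/h.
CaCl2 reaching the mixer = 16.864 (from concentrate) + 111×0.385 = 59.599 t/h.
Product flow = 94.109 + 111 = 205.11 t/h; CaCl2 fraction = 0.291.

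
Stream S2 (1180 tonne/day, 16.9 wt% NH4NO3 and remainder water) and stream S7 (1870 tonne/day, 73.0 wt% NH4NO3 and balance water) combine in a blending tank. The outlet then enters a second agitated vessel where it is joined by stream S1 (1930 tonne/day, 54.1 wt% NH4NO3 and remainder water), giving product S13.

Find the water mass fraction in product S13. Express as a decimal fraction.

0.476

Overall, product flow = 4980 tonne/day.
water in = 1180×0.831 + 1870×0.270 + 1930×0.459 = 2371.3 tonne/day.
water fraction in S13 = 0.476.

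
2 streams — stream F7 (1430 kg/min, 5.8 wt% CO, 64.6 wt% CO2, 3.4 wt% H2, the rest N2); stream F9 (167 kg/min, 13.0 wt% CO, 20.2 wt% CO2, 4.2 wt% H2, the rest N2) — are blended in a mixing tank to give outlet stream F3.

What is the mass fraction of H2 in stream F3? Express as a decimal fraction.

Total flow out = 1430 + 167 = 1597 kg/min.
H2 in = 1430×0.034 + 167×0.042 = 55.634 kg/min.
H2 mass fraction in F3 = 55.634/1597 = 0.035.

0.035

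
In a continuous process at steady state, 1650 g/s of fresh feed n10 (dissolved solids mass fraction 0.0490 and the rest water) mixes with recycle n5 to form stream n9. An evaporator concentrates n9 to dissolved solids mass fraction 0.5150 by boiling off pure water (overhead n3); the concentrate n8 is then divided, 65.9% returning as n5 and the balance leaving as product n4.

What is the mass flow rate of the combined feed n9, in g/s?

Overall dissolved solids balance (none leaves overhead): dissolved solids in fresh feed = dissolved solids in product, i.e. 1650×0.049 = (1−0.659)·n8·0.515.
n8 = 80.85/(0.515×0.341) = 460.38 g/s.
Recycle n5 = 0.659×460.38 = 303.39 g/s.
Combined feed n9 = 1650 + 303.39 = 1953.4 g/s.

1953 g/s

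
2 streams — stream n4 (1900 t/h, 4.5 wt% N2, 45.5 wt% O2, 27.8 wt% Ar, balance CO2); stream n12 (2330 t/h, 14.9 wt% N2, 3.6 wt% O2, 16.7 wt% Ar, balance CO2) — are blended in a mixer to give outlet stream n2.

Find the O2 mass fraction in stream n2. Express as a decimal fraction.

Total flow out = 1900 + 2330 = 4230 t/h.
O2 in = 1900×0.455 + 2330×0.036 = 948.38 t/h.
O2 mass fraction in n2 = 948.38/4230 = 0.224.

0.224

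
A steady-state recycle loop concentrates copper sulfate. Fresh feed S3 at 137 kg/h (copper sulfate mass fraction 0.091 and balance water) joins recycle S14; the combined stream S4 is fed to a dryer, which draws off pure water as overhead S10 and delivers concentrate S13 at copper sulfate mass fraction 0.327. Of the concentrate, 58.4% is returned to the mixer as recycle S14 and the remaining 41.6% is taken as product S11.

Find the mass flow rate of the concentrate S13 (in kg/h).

91.65 kg/h

Overall copper sulfate balance (none leaves overhead): copper sulfate in fresh feed = copper sulfate in product, i.e. 137×0.091 = (1−0.584)·S13·0.327.
S13 = 12.467/(0.327×0.416) = 91.648 kg/h.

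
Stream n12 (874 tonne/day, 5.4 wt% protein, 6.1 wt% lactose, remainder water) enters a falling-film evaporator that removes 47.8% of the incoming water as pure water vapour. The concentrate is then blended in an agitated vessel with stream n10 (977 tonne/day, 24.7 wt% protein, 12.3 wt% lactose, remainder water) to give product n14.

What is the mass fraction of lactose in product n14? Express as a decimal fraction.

0.1171

Vapour removed = 0.478×0.885×874 = 369.73 tonne/day; concentrate = 504.27 tonne/day.
lactose reaching the mixer = 53.314 (from concentrate) + 977×0.123 = 173.48 tonne/day.
Product flow = 504.27 + 977 = 1481.3 tonne/day; lactose fraction = 0.1171.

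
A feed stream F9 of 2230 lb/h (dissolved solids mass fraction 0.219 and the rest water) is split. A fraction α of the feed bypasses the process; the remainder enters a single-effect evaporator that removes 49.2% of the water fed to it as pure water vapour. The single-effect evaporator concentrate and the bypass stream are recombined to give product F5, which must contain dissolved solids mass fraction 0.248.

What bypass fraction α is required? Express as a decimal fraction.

All 2230×0.219 = 488.37 lb/h of dissolved solids reaches F5, so F5 = 488.37/0.248 = 1969.2 lb/h and vapour = 260.77 lb/h.
The evaporator receives (1−α)·2230 of feed at 0.781 water and removes 0.492 of that water:
0.492×0.781×(1−α)×2230 = 260.77
(1−α) = 260.77/856.88 = 0.3043;  α = 0.6957.

0.696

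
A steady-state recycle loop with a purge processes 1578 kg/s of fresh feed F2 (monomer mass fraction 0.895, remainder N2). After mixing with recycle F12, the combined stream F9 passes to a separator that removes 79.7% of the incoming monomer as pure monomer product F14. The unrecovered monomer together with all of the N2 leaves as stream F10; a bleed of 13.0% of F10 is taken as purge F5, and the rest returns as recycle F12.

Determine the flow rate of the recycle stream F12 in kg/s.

N2 enters only via F2 and leaves only via the purge: 1578×0.105 = 0.130×(N2 in F10), and the separator passes all N2, so N2 in F9 = N2 in F10 = 1274.5 kg/s.
monomer in F9: m_A = 1578×0.895 + (1−0.130)·(1−0.797)·m_A, so m_A = 1412.3/0.8234 = 1715.2 kg/s.
F10 = (1−0.797)×1715.2 + 1274.5 = 1622.7 kg/s.
Recycle F12 = (1−0.130)×1622.7 = 1411.8 kg/s.

1412 kg/s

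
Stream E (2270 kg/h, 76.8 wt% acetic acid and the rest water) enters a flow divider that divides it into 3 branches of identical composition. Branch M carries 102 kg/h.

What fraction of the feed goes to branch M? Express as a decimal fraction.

Fraction to M = 102/2270 = 0.0449.

0.045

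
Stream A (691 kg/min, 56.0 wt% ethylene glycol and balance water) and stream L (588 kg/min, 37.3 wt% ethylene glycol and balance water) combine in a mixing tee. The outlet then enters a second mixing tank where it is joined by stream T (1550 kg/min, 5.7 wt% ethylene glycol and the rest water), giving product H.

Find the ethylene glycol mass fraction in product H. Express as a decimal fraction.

0.246

Overall, product flow = 2829 kg/min.
ethylene glycol in = 691×0.560 + 588×0.373 + 1550×0.057 = 694.63 kg/min.
ethylene glycol fraction in H = 0.246.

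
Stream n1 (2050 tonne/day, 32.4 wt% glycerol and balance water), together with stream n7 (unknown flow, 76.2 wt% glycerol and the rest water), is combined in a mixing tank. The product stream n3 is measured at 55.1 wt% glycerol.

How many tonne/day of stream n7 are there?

Let n7 be the unknown flow. Total out = 2050 + n7.
glycerol balance: 664.2 + 0.762·n7 = 0.551·(2050 + n7)
(0.762 − 0.551)·n7 = 0.551×2050 − 664.2 = 465.35
n7 = 465.35 / 0.211 = 2205.5 tonne/day

2205 tonne/day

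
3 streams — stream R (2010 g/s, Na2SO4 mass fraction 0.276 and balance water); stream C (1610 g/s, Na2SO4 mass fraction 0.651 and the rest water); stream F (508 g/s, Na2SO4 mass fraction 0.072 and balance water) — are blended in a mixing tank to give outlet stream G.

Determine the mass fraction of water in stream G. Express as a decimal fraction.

Total flow out = 2010 + 1610 + 508 = 4128 g/s.
water in = 2010×0.724 + 1610×0.349 + 508×0.928 = 2488.6 g/s.
water mass fraction in G = 2488.6/4128 = 0.603.

0.603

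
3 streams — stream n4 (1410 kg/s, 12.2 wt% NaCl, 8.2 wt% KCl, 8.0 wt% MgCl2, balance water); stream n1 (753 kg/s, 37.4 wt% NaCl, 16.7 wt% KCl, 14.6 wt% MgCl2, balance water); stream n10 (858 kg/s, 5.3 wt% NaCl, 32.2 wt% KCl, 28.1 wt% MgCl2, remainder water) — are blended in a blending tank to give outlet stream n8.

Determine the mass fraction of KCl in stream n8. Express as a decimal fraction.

Total flow out = 1410 + 753 + 858 = 3021 kg/s.
KCl in = 1410×0.082 + 753×0.167 + 858×0.322 = 517.65 kg/s.
KCl mass fraction in n8 = 517.65/3021 = 0.171.

0.171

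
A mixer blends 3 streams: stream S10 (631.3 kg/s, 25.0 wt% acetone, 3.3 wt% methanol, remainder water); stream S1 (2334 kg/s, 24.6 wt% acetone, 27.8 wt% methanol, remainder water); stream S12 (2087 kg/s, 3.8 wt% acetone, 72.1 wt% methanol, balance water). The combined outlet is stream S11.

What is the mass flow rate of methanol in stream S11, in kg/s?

methanol out = methanol in = 631.3×0.033 + 2334×0.278 + 2087×0.721 = 2174.4 kg/s.

2174 kg/s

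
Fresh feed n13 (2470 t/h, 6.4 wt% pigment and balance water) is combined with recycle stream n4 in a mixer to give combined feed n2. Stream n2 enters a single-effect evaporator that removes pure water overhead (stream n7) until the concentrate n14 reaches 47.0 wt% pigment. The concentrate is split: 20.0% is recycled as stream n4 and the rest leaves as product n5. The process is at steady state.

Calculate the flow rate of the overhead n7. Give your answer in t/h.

Overall pigment balance (none leaves overhead): pigment in fresh feed = pigment in product, i.e. 2470×0.064 = (1−0.200)·n14·0.470.
n14 = 158.08/(0.470×0.800) = 420.43 t/h.
Recycle n4 = 0.200×420.43 = 84.085 t/h.
Combined feed n2 = 2470 + 84.085 = 2554.1 t/h.
Overhead n7 = n2 − n14 = 2554.1 − 420.43 = 2133.7 t/h.

2134 t/h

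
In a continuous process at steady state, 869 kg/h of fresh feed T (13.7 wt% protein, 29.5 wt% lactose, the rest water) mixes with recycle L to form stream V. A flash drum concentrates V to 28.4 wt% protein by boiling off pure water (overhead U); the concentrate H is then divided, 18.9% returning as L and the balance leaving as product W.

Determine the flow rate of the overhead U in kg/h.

Overall protein balance (none leaves overhead): protein in fresh feed = protein in product, i.e. 869×0.137 = (1−0.189)·H·0.284.
H = 119.05/(0.284×0.811) = 516.89 kg/h.
Recycle L = 0.189×516.89 = 97.693 kg/h.
Combined feed V = 869 + 97.693 = 966.69 kg/h.
Overhead U = V − H = 966.69 − 516.89 = 449.8 kg/h.

449.8 kg/h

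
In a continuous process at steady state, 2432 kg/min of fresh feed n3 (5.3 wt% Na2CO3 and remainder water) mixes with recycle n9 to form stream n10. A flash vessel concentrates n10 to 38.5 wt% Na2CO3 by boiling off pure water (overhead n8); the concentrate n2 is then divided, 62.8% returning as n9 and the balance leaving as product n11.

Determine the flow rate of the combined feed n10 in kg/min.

2997 kg/min

Overall Na2CO3 balance (none leaves overhead): Na2CO3 in fresh feed = Na2CO3 in product, i.e. 2432×0.053 = (1−0.628)·n2·0.385.
n2 = 128.9/(0.385×0.372) = 899.99 kg/min.
Recycle n9 = 0.628×899.99 = 565.19 kg/min.
Combined feed n10 = 2432 + 565.19 = 2997.2 kg/min.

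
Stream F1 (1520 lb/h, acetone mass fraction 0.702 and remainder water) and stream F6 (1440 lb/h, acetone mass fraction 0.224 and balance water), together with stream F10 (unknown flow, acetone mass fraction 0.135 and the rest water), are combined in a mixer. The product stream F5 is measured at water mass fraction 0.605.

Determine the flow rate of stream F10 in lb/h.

847.7 lb/h

Let F10 be the unknown flow. Total out = 2960 + F10.
water balance: 1570.4 + 0.865·F10 = 0.605·(2960 + F10)
(0.865 − 0.605)·F10 = 0.605×2960 − 1570.4 = 220.4
F10 = 220.4 / 0.260 = 847.69 lb/h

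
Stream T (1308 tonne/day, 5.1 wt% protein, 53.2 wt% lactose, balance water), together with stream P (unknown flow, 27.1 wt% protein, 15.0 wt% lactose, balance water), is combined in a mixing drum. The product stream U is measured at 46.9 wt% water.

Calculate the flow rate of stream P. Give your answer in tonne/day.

618.3 tonne/day

Let P be the unknown flow. Total out = 1308 + P.
water balance: 545.44 + 0.579·P = 0.469·(1308 + P)
(0.579 − 0.469)·P = 0.469×1308 − 545.44 = 68.016
P = 68.016 / 0.110 = 618.33 tonne/day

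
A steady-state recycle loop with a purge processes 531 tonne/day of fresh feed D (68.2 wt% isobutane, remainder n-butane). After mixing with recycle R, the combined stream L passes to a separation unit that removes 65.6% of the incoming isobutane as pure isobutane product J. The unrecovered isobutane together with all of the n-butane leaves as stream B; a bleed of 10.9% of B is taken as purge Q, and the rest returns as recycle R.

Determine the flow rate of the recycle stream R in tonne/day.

n-butane enters only via D and leaves only via the purge: 531×0.318 = 0.109×(n-butane in B), and the separation unit passes all n-butane, so n-butane in L = n-butane in B = 1549.2 tonne/day.
isobutane in L: m_A = 531×0.682 + (1−0.109)·(1−0.656)·m_A, so m_A = 362.14/0.6935 = 522.2 tonne/day.
B = (1−0.656)×522.2 + 1549.2 = 1728.8 tonne/day.
Recycle R = (1−0.109)×1728.8 = 1540.4 tonne/day.

1540 tonne/day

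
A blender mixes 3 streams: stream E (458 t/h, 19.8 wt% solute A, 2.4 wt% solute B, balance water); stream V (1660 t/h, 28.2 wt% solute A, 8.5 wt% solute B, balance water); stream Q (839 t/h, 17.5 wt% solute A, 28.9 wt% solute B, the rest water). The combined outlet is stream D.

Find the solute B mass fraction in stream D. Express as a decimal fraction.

0.1334

Total flow out = 458 + 1660 + 839 = 2957 t/h.
solute B in = 458×0.024 + 1660×0.085 + 839×0.289 = 394.56 t/h.
solute B mass fraction in D = 394.56/2957 = 0.1334.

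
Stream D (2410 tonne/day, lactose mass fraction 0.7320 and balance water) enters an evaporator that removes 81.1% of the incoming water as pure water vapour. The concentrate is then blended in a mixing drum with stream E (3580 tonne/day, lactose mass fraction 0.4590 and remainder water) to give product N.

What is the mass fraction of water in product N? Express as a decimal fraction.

Vapour removed = 0.811×0.268×2410 = 523.81 tonne/day; concentrate = 1886.2 tonne/day.
water reaching the mixer = 122.07 (from concentrate) + 3580×0.541 = 2058.9 tonne/day.
Product flow = 1886.2 + 3580 = 5466.2 tonne/day; water fraction = 0.3767.

0.3767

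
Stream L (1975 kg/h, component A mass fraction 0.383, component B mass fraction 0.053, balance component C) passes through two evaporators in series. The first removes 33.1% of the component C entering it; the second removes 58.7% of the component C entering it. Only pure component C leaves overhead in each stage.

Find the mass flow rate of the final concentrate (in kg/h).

1169 kg/h

component C in feed = 1975×0.564 = 1113.9 kg/h.
After stage 1: component C left = (1−0.331)×1113.9 = 745.2; stream total = 1606.3 kg/h.
After stage 2: component C left = (1−0.587)×745.2 = 307.77; final concentrate = 1168.9 kg/h.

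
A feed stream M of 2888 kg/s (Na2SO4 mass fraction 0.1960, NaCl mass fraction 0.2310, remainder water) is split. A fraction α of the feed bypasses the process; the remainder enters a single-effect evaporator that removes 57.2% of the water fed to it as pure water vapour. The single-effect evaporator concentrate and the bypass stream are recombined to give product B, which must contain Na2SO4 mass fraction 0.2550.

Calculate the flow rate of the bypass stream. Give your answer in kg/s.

849.3 kg/s

All 2888×0.196 = 566.05 kg/s of Na2SO4 reaches B, so B = 566.05/0.255 = 2219.8 kg/s and vapour = 668.2 kg/s.
The evaporator receives (1−α)·2888 of feed at 0.573 water and removes 0.572 of that water:
0.572×0.573×(1−α)×2888 = 668.2
(1−α) = 668.2/946.56 = 0.7059;  α = 0.2941.
Bypass flow = 0.2941×2888 = 849.28 kg/s.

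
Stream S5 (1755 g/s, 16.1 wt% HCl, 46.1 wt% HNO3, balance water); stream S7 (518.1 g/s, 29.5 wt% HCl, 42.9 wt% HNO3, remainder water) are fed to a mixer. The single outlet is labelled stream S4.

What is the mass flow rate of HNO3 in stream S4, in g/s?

1031 g/s

HNO3 out = HNO3 in = 1755×0.461 + 518.1×0.429 = 1031.3 g/s.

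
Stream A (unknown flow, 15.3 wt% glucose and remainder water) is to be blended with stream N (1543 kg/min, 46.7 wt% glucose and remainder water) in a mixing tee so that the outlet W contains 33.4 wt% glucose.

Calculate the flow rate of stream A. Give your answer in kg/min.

1134 kg/min

Let A be the unknown flow. Total out = 1543 + A.
glucose balance: 720.58 + 0.153·A = 0.334·(1543 + A)
(0.153 − 0.334)·A = 0.334×1543 − 720.58 = -205.22
A = -205.22 / -0.181 = 1133.8 kg/min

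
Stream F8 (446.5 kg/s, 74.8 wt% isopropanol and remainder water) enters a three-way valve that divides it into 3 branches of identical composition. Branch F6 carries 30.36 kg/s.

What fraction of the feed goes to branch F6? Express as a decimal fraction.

Fraction to F6 = 30.36/446.5 = 0.0680.

0.068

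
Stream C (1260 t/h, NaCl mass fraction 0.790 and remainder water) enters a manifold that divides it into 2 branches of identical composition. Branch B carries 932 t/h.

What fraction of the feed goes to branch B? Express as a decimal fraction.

Fraction to B = 932/1260 = 0.7397.

0.740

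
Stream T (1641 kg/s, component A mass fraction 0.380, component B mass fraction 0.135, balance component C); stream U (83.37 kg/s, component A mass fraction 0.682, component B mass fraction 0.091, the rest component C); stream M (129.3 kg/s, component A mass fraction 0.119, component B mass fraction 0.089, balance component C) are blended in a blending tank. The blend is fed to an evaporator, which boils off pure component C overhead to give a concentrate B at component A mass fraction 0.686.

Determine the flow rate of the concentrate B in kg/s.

1014 kg/s

component A entering = 1641×0.380 + 83.37×0.682 + 129.3×0.119 = 695.83 kg/s.
All component A reports to B, so B = 695.83/0.686 = 1014.3 kg/s.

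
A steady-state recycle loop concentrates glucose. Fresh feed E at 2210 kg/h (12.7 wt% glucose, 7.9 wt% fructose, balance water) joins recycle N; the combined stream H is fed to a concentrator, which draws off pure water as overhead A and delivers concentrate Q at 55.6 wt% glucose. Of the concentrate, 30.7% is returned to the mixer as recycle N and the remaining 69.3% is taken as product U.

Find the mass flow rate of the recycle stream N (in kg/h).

223.6 kg/h

Overall glucose balance (none leaves overhead): glucose in fresh feed = glucose in product, i.e. 2210×0.127 = (1−0.307)·Q·0.556.
Q = 280.67/(0.556×0.693) = 728.43 kg/h.
Recycle N = 0.307×728.43 = 223.63 kg/h.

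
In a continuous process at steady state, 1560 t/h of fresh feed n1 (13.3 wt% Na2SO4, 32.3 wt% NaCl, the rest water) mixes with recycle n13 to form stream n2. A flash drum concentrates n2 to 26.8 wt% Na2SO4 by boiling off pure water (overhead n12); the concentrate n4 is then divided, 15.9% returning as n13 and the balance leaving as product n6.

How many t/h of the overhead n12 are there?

Overall Na2SO4 balance (none leaves overhead): Na2SO4 in fresh feed = Na2SO4 in product, i.e. 1560×0.133 = (1−0.159)·n4·0.268.
n4 = 207.48/(0.268×0.841) = 920.55 t/h.
Recycle n13 = 0.159×920.55 = 146.37 t/h.
Combined feed n2 = 1560 + 146.37 = 1706.4 t/h.
Overhead n12 = n2 − n4 = 1706.4 − 920.55 = 785.82 t/h.

785.8 t/h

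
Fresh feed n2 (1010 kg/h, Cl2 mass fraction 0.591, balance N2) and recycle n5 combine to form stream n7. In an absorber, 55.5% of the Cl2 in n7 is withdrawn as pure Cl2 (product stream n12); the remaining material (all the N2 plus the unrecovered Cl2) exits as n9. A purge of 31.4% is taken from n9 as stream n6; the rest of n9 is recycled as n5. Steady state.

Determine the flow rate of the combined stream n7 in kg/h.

2175 kg/h

N2 enters only via n2 and leaves only via the purge: 1010×0.409 = 0.314×(N2 in n9), and the absorber passes all N2, so N2 in n7 = N2 in n9 = 1315.6 kg/h.
Cl2 in n7: m_A = 1010×0.591 + (1−0.314)·(1−0.555)·m_A, so m_A = 596.91/0.6947 = 859.2 kg/h.
n7 = 859.2 + 1315.6 = 2174.8 kg/h.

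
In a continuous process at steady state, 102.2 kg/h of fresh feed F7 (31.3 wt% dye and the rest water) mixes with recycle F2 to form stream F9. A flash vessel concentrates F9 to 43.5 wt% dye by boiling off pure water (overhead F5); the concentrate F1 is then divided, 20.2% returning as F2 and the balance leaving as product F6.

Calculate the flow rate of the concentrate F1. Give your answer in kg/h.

Overall dye balance (none leaves overhead): dye in fresh feed = dye in product, i.e. 102.2×0.313 = (1−0.202)·F1·0.435.
F1 = 31.989/(0.435×0.798) = 92.152 kg/h.

92.15 kg/h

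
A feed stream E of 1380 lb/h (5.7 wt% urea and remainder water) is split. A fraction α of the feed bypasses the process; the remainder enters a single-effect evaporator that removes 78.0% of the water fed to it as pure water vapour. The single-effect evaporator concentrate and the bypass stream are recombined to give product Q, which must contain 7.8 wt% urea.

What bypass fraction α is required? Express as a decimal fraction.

All 1380×0.057 = 78.66 lb/h of urea reaches Q, so Q = 78.66/0.078 = 1008.5 lb/h and vapour = 371.54 lb/h.
The evaporator receives (1−α)·1380 of feed at 0.943 water and removes 0.780 of that water:
0.780×0.943×(1−α)×1380 = 371.54
(1−α) = 371.54/1015 = 0.3660;  α = 0.6340.

0.634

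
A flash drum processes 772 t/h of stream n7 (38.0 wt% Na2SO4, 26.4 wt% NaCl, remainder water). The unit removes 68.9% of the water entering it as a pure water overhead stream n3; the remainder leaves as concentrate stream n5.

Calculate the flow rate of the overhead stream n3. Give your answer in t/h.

189.4 t/h

water entering = 772×0.356 = 274.83 t/h; overhead removed = 0.689×274.83 = 189.36 t/h.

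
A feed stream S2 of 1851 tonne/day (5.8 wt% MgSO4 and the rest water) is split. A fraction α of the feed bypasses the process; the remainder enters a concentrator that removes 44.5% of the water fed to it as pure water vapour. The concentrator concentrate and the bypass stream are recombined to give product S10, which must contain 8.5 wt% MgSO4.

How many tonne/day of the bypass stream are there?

448.4 tonne/day

All 1851×0.058 = 107.36 tonne/day of MgSO4 reaches S10, so S10 = 107.36/0.085 = 1263 tonne/day and vapour = 587.96 tonne/day.
The evaporator receives (1−α)·1851 of feed at 0.942 water and removes 0.445 of that water:
0.445×0.942×(1−α)×1851 = 587.96
(1−α) = 587.96/775.92 = 0.7578;  α = 0.2422.
Bypass flow = 0.2422×1851 = 448.38 tonne/day.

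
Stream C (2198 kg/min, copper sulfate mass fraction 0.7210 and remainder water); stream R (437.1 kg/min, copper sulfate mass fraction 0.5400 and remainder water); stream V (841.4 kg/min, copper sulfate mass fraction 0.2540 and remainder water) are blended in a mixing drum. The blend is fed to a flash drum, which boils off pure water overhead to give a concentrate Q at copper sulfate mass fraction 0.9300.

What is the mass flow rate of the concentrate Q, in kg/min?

2188 kg/min

copper sulfate entering = 2198×0.721 + 437.1×0.540 + 841.4×0.254 = 2034.5 kg/min.
All copper sulfate reports to Q, so Q = 2034.5/0.930 = 2187.6 kg/min.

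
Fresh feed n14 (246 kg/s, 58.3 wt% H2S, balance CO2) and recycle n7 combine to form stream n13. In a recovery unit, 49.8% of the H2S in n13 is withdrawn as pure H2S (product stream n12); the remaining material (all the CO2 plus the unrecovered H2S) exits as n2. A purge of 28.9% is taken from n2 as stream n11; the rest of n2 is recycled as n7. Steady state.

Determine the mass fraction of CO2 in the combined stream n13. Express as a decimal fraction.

0.6141

CO2 enters only via n14 and leaves only via the purge: 246×0.417 = 0.289×(CO2 in n2), and the recovery unit passes all CO2, so CO2 in n13 = CO2 in n2 = 354.96 kg/s.
H2S in n13: m_A = 246×0.583 + (1−0.289)·(1−0.498)·m_A, so m_A = 143.42/0.6431 = 223.02 kg/s.
n13 = 223.02 + 354.96 = 577.97 kg/s.
CO2 fraction in n13 = 354.96/577.97 = 0.6141.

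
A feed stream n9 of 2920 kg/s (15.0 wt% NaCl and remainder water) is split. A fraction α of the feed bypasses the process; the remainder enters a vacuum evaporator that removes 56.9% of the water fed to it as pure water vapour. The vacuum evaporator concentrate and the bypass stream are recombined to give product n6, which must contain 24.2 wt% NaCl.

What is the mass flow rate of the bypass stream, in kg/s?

All 2920×0.150 = 438 kg/s of NaCl reaches n6, so n6 = 438/0.242 = 1809.9 kg/s and vapour = 1110.1 kg/s.
The evaporator receives (1−α)·2920 of feed at 0.850 water and removes 0.569 of that water:
0.569×0.850×(1−α)×2920 = 1110.1
(1−α) = 1110.1/1412.3 = 0.7860;  α = 0.2140.
Bypass flow = 0.2140×2920 = 624.78 kg/s.

624.8 kg/s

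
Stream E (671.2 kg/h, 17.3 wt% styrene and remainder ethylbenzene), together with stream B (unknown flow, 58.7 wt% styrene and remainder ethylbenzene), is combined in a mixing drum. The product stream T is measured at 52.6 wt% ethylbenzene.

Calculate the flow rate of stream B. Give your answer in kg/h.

1788 kg/h

Let B be the unknown flow. Total out = 671.2 + B.
ethylbenzene balance: 555.08 + 0.413·B = 0.526·(671.2 + B)
(0.413 − 0.526)·B = 0.526×671.2 − 555.08 = -202.03
B = -202.03 / -0.113 = 1787.9 kg/h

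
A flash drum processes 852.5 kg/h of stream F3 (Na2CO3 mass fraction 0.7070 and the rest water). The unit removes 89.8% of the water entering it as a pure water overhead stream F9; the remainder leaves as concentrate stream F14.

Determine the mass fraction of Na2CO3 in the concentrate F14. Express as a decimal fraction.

0.9594

Na2CO3 is not removed: 852.5×0.707 = 602.72 kg/h of Na2CO3 enters F14.
water entering = 852.5×0.293 = 249.78 kg/h; overhead removed = 0.898×249.78 = 224.3 kg/h.
Concentrate = 852.5 − 224.3 = 628.2 kg/h.
Mass fraction = 602.72/628.2 = 0.9594.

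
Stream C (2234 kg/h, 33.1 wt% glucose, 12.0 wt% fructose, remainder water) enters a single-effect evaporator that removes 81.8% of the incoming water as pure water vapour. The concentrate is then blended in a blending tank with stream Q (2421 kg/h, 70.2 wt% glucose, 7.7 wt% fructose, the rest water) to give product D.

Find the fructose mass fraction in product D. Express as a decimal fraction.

0.124

Vapour removed = 0.818×0.549×2234 = 1003.2 kg/h; concentrate = 1230.8 kg/h.
fructose reaching the mixer = 268.08 (from concentrate) + 2421×0.077 = 454.5 kg/h.
Product flow = 1230.8 + 2421 = 3651.8 kg/h; fructose fraction = 0.124.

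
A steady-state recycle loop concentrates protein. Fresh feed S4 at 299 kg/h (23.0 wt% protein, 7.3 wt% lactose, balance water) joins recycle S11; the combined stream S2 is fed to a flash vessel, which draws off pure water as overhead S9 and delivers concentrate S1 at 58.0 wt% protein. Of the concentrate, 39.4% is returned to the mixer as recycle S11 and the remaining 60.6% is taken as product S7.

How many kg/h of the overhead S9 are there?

Overall protein balance (none leaves overhead): protein in fresh feed = protein in product, i.e. 299×0.230 = (1−0.394)·S1·0.580.
S1 = 68.77/(0.580×0.606) = 195.66 kg/h.
Recycle S11 = 0.394×195.66 = 77.089 kg/h.
Combined feed S2 = 299 + 77.089 = 376.09 kg/h.
Overhead S9 = S2 − S1 = 376.09 − 195.66 = 180.43 kg/h.

180.4 kg/h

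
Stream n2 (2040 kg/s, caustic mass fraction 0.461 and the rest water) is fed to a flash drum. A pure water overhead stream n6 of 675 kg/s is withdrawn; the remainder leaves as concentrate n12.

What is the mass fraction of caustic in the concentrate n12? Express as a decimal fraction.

0.689

caustic is not removed: 2040×0.461 = 940.44 kg/s of caustic enters n12.
Concentrate = 2040 − 675 = 1365 kg/s.
Mass fraction = 940.44/1365 = 0.689.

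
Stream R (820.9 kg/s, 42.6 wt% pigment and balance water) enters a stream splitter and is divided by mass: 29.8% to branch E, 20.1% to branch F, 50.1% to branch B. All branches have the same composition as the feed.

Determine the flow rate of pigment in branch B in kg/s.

175.2 kg/s

Branch B total = 0.501×820.9 = 411.27 kg/s.
pigment in B = 0.426×411.27 = 175.2 kg/s.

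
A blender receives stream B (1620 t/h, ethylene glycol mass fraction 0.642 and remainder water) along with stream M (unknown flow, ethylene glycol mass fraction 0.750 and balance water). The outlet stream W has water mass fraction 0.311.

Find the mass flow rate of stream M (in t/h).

Let M be the unknown flow. Total out = 1620 + M.
water balance: 579.96 + 0.250·M = 0.311·(1620 + M)
(0.250 − 0.311)·M = 0.311×1620 − 579.96 = -76.14
M = -76.14 / -0.061 = 1248.2 t/h

1248 t/h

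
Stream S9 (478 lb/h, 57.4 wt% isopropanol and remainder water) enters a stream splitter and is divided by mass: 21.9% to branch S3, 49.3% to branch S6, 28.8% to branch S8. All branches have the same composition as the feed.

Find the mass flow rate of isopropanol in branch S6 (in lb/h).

135.3 lb/h

Branch S6 total = 0.493×478 = 235.65 lb/h.
isopropanol in S6 = 0.574×235.65 = 135.27 lb/h.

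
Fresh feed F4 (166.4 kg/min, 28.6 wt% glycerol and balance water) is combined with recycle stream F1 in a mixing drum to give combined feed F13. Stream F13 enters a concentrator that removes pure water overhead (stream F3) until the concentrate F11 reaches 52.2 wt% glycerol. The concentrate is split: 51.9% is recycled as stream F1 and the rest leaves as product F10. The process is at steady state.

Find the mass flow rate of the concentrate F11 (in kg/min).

189.5 kg/min

Overall glycerol balance (none leaves overhead): glycerol in fresh feed = glycerol in product, i.e. 166.4×0.286 = (1−0.519)·F11·0.522.
F11 = 47.59/(0.522×0.481) = 189.54 kg/min.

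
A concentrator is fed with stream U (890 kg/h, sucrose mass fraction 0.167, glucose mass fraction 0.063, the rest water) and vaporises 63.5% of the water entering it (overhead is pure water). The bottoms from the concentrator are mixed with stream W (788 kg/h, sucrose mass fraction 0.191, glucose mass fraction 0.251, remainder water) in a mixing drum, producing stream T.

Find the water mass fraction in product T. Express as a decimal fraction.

Vapour removed = 0.635×0.770×890 = 435.17 kg/h; concentrate = 454.83 kg/h.
water reaching the mixer = 250.13 (from concentrate) + 788×0.558 = 689.84 kg/h.
Product flow = 454.83 + 788 = 1242.8 kg/h; water fraction = 0.555.

0.555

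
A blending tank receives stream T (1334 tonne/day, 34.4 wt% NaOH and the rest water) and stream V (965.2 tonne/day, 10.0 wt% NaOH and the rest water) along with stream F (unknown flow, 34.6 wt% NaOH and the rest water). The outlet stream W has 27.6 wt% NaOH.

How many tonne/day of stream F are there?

Let F be the unknown flow. Total out = 2299.2 + F.
NaOH balance: 555.42 + 0.346·F = 0.276·(2299.2 + F)
(0.346 − 0.276)·F = 0.276×2299.2 − 555.42 = 79.163
F = 79.163 / 0.070 = 1130.9 tonne/day

1131 tonne/day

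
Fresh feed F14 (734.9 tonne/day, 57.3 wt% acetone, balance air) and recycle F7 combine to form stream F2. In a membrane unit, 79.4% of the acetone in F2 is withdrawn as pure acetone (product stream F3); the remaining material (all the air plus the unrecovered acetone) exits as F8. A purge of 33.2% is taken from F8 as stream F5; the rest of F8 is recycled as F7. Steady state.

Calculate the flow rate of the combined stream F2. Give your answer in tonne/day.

air enters only via F14 and leaves only via the purge: 734.9×0.427 = 0.332×(air in F8), and the membrane unit passes all air, so air in F2 = air in F8 = 945.19 tonne/day.
acetone in F2: m_A = 734.9×0.573 + (1−0.332)·(1−0.794)·m_A, so m_A = 421.1/0.8624 = 488.29 tonne/day.
F2 = 488.29 + 945.19 = 1433.5 tonne/day.

1433 tonne/day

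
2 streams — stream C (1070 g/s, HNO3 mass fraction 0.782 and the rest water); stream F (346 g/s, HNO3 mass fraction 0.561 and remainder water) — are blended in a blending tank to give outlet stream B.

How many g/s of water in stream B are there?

water out = water in = 1070×0.218 + 346×0.439 = 385.15 g/s.

385.2 g/s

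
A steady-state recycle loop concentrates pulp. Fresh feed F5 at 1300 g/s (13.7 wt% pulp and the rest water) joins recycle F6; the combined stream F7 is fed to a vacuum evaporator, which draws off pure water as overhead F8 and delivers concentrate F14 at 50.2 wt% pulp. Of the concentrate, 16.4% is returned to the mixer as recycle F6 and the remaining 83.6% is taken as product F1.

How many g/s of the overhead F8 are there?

Overall pulp balance (none leaves overhead): pulp in fresh feed = pulp in product, i.e. 1300×0.137 = (1−0.164)·F14·0.502.
F14 = 178.1/(0.502×0.836) = 424.38 g/s.
Recycle F6 = 0.164×424.38 = 69.598 g/s.
Combined feed F7 = 1300 + 69.598 = 1369.6 g/s.
Overhead F8 = F7 − F14 = 1369.6 − 424.38 = 945.22 g/s.

945.2 g/s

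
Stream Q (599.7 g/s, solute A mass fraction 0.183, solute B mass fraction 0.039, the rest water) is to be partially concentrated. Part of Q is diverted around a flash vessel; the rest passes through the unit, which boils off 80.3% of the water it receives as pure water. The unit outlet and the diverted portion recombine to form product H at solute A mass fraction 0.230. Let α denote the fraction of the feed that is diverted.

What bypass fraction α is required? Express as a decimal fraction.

0.673

All 599.7×0.183 = 109.75 g/s of solute A reaches H, so H = 109.75/0.230 = 477.15 g/s and vapour = 122.55 g/s.
The evaporator receives (1−α)·599.7 of feed at 0.778 water and removes 0.803 of that water:
0.803×0.778×(1−α)×599.7 = 122.55
(1−α) = 122.55/374.65 = 0.3271;  α = 0.6729.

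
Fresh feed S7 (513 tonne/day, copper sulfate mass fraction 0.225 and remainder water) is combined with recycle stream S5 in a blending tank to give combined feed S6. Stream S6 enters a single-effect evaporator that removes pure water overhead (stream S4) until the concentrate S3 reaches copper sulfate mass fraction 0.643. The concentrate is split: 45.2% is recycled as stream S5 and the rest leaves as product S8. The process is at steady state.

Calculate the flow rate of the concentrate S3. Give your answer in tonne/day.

Overall copper sulfate balance (none leaves overhead): copper sulfate in fresh feed = copper sulfate in product, i.e. 513×0.225 = (1−0.452)·S3·0.643.
S3 = 115.42/(0.643×0.548) = 327.57 tonne/day.

327.6 tonne/day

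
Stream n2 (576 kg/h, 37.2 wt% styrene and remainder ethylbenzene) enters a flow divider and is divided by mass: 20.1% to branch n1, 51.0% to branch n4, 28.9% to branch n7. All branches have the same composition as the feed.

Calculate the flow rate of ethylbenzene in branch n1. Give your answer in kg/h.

72.71 kg/h

Branch n1 total = 0.201×576 = 115.78 kg/h.
ethylbenzene in n1 = 0.628×115.78 = 72.707 kg/h.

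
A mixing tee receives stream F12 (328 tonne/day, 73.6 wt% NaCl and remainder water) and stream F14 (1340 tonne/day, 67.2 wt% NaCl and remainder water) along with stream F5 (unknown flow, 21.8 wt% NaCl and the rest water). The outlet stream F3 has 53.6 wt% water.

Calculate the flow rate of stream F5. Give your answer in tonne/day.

Let F5 be the unknown flow. Total out = 1668 + F5.
water balance: 526.11 + 0.782·F5 = 0.536·(1668 + F5)
(0.782 − 0.536)·F5 = 0.536×1668 − 526.11 = 367.94
F5 = 367.94 / 0.246 = 1495.7 tonne/day

1496 tonne/day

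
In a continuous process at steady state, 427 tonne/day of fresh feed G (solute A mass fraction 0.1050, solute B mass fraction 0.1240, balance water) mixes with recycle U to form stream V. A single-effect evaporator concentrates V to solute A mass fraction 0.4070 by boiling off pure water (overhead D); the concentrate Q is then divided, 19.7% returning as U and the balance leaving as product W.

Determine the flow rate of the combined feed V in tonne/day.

454 tonne/day

Overall solute A balance (none leaves overhead): solute A in fresh feed = solute A in product, i.e. 427×0.105 = (1−0.197)·Q·0.407.
Q = 44.835/(0.407×0.803) = 137.19 tonne/day.
Recycle U = 0.197×137.19 = 27.025 tonne/day.
Combined feed V = 427 + 27.025 = 454.03 tonne/day.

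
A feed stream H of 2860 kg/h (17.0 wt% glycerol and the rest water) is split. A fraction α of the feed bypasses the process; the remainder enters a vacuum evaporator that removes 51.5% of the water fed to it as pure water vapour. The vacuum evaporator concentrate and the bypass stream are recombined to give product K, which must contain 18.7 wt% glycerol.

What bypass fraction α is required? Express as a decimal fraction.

0.787

All 2860×0.170 = 486.2 kg/h of glycerol reaches K, so K = 486.2/0.187 = 2600 kg/h and vapour = 260 kg/h.
The evaporator receives (1−α)·2860 of feed at 0.830 water and removes 0.515 of that water:
0.515×0.830×(1−α)×2860 = 260
(1−α) = 260/1222.5 = 0.2127;  α = 0.7873.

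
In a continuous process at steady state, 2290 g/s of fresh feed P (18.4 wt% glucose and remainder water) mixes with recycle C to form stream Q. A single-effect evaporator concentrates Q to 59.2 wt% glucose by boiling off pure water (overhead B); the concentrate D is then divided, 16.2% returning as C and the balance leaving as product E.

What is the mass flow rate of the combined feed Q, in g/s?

Overall glucose balance (none leaves overhead): glucose in fresh feed = glucose in product, i.e. 2290×0.184 = (1−0.162)·D·0.592.
D = 421.36/(0.592×0.838) = 849.35 g/s.
Recycle C = 0.162×849.35 = 137.59 g/s.
Combined feed Q = 2290 + 137.59 = 2427.6 g/s.

2428 g/s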